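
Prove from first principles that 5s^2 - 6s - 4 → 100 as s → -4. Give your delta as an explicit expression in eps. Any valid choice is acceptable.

Let eps > 0 be given. We want delta > 0 such that 0 < |s + 4| < delta implies |(5s^2 - 6s - 4) − 100| < eps.
(5s^2 - 6s - 4) − 100 = 5s^2 - 6s - 104 = (s + 4)(5s - 26).
So |(5s^2 - 6s - 4) − 100| = |s + 4|·|5s - 26|.
Require delta ≤ 1. Then |s + 4| < 1 gives |s| < 5, and by the triangle inequality |5s - 26| ≤ 5·5 + 26 = 51.
Hence |(5s^2 - 6s - 4) − 100| ≤ 51|s + 4| < eps provided |s + 4| < eps/51.
Choosing delta = min(1, eps/51) ensures both conditions, hence |(5s^2 - 6s - 4) − 100| < eps.

delta = min(1, eps/51)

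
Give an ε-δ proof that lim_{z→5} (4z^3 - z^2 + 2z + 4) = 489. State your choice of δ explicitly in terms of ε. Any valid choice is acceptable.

Fix ε > 0. We want δ > 0 such that 0 < |z − 5| < δ implies |(4z^3 - z^2 + 2z + 4) − 489| < ε.
(4z^3 - z^2 + 2z + 4) − 489 = 4z^3 - z^2 + 2z - 485 = (z − 5)(4z^2 + 19z + 97).
So |(4z^3 - z^2 + 2z + 4) − 489| = |z − 5|·|4z^2 + 19z + 97|.
Assume first that |z − 5| < 1, so |z| < 6. Then |4z^2 + 19z + 97| ≤ 4·6^2 + 19·6 + 97 = 355.
Hence |(4z^3 - z^2 + 2z + 4) − 489| ≤ 355|z − 5| < ε provided |z − 5| < ε/355.
Choosing δ = min(1, ε/355) ensures both conditions, hence |(4z^3 - z^2 + 2z + 4) − 489| < ε.

δ = min(1, ε/355)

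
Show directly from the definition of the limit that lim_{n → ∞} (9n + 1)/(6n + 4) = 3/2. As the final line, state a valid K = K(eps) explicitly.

K = (5/6)/eps

Let eps > 0 be given. For n ≥ 1, |(9n + 1)/(6n + 4) − (3/2)| = |-30|/(6(6n + 4)) = 30/(6(6n + 4)).
Since 6n + 4 ≥ 6n for n ≥ 1, this is ≤ 30/(6·6n) = (5/6)/n.
So |(9n + 1)/(6n + 4) − (3/2)| < eps whenever n > (5/6)/eps.
Take K = (5/6)/eps. If n > K then |(9n + 1)/(6n + 4) − (3/2)| ≤ (5/6)/n < eps.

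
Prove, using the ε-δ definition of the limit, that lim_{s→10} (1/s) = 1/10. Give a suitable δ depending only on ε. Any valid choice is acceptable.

Let ε > 0. We seek δ > 0 such that 0 < |s − 10| < δ implies |1/s − (1/10)| < ε.
|1/s − (1/10)| = |10 − s|/(10·|s|) = |s − 10|/(10|s|).
Require δ ≤ 5 so that |s| > 10 − 5 = 5, hence 10|s| > 50.
Then |1/s − (1/10)| < |s − 10|/50, which is < ε when |s − 10| < 50ε.
Take δ = min(5, 50ε). Then 0 < |s − 10| < δ gives both |s − 10| < 5 and |s − 10| < 50ε, so |1/s − (1/10)| < ε.

δ = min(5, 50ε)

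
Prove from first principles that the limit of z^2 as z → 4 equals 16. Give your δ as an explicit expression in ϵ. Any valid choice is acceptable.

Suppose ϵ > 0. We seek δ > 0 with 0 < |z − 4| < δ ⇒ |z^2 − 16| < ϵ.
Factor: z^2 − 16 = (z − 4)(z + 4), so |z^2 − 16| = |z − 4|·|z + 4|.
Restrict δ ≤ 1. Then |z − 4| < 1 gives |z| < 5, so by the triangle inequality |z + 4| ≤ 5 + 4 = 9.
Hence |z^2 − 16| ≤ 9|z − 4|, which is < ϵ once |z − 4| < ϵ/9.
Take δ = min(1, ϵ/9). If 0 < |z − 4| < δ then both bounds hold and |z^2 − 16| ≤ 9|z − 4| < 9·(ϵ/9) = ϵ.

δ = min(1, ϵ/9)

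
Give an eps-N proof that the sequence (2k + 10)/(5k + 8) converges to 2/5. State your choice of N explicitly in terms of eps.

Fix eps > 0. For k ≥ 1, |(2k + 10)/(5k + 8) − (2/5)| = |34|/(5(5k + 8)) = 34/(5(5k + 8)).
Since 5k + 8 ≥ 5k for k ≥ 1, this is ≤ 34/(5·5k) = (34/25)/k.
So |(2k + 10)/(5k + 8) − (2/5)| < eps whenever k > (34/25)/eps.
Take N = (34/25)/eps. If k > N then |(2k + 10)/(5k + 8) − (2/5)| ≤ (34/25)/k < eps.

N = (34/25)/eps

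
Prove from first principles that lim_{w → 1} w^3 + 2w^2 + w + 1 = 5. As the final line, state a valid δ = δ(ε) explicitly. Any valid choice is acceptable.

Fix ε > 0. We want δ > 0 such that 0 < |w − 1| < δ implies |(w^3 + 2w^2 + w + 1) − 5| < ε.
(w^3 + 2w^2 + w + 1) − 5 = w^3 + 2w^2 + w - 4 = (w − 1)(w^2 + 3w + 4).
So |(w^3 + 2w^2 + w + 1) − 5| = |w − 1|·|w^2 + 3w + 4|.
Assume first that |w − 1| < 2, so |w| < 3. Then |w^2 + 3w + 4| ≤ 3^2 + 3·3 + 4 = 22.
Hence |(w^3 + 2w^2 + w + 1) − 5| ≤ 22|w − 1| < ε provided |w − 1| < ε/22.
Choosing δ = min(2, ε/22) ensures both conditions, hence |(w^3 + 2w^2 + w + 1) − 5| < ε.

δ = min(2, ε/22)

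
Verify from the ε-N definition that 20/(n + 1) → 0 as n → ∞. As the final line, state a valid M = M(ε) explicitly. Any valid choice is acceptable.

Let ε > 0 be given. For n ≥ 1, |20/(n + 1) − 0| = 20/(n + 1) ≤ 20/n.
We need 20/n < ε, i.e. n > 20/ε.
Take M = 20/ε. If n > M then |20/(n + 1)| ≤ 20/n < ε.

M = 20/ε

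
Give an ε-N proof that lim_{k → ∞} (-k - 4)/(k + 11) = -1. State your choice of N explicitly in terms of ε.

N = 7/ε

Suppose ε > 0. For k ≥ 1, |(-k - 4)/(k + 11) + 1| = |7|/((k + 11)) = 7/((k + 11)).
Since k + 11 ≥ k for k ≥ 1, this is ≤ 7/(k) = 7/k.
So |(-k - 4)/(k + 11) + 1| < ε whenever k > 7/ε.
Take N = 7/ε. If k > N then |(-k - 4)/(k + 11) + 1| ≤ 7/k < ε.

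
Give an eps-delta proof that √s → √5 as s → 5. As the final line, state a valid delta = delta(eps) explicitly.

Fix eps > 0. We want delta > 0 such that 0 < |s − 5| < delta implies |√s − √5| < eps.
Multiplying by the conjugate, |√s − √5| = |s − 5|/(√s + √5).
Restrict delta ≤ 5 so that |s − 5| < 5 forces s > 0, and then √s + √5 > √5.
Hence |√s − √5| < |s − 5|/√5, which is < eps once |s − 5| < √5·eps.
Take delta = min(5, √5·eps). If 0 < |s − 5| < delta then s > 0 and |√s − √5| < |s − 5|/√5 < eps.

delta = min(5, √5·eps)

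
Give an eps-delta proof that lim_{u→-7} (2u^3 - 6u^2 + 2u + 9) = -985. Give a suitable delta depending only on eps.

Let eps > 0 be given. We want delta > 0 such that 0 < |u + 7| < delta implies |(2u^3 - 6u^2 + 2u + 9) + 985| < eps.
(2u^3 - 6u^2 + 2u + 9) + 985 = 2u^3 - 6u^2 + 2u + 994 = (u + 7)(2u^2 - 20u + 142).
So |(2u^3 - 6u^2 + 2u + 9) + 985| = |u + 7|·|2u^2 - 20u + 142|.
Require delta ≤ 2. Then |u + 7| < 2 gives |u| < 9, and by the triangle inequality |2u^2 - 20u + 142| ≤ 2·9^2 + 20·9 + 142 = 484.
Hence |(2u^3 - 6u^2 + 2u + 9) + 985| ≤ 484|u + 7| < eps provided |u + 7| < eps/484.
Take delta = min(2, eps/484). Then 0 < |u + 7| < delta gives both |u + 7| < 2 and |u + 7| < eps/484, so |(2u^3 - 6u^2 + 2u + 9) + 985| < eps.

delta = min(2, eps/484)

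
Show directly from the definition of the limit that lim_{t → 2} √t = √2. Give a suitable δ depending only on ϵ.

δ = min(2, √2·ϵ)

Let ϵ > 0 be given. We want δ > 0 such that 0 < |t − 2| < δ implies |√t − √2| < ϵ.
Multiplying by the conjugate, |√t − √2| = |t − 2|/(√t + √2).
Restrict δ ≤ 2 so that |t − 2| < 2 forces t > 0, and then √t + √2 > √2.
Hence |√t − √2| < |t − 2|/√2, which is < ϵ once |t − 2| < √2·ϵ.
Take δ = min(2, √2·ϵ). If 0 < |t − 2| < δ then t > 0 and |√t − √2| < |t − 2|/√2 < ϵ.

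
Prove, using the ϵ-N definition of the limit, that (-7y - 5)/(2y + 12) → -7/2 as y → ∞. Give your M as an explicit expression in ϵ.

M = (37/2)/ϵ

Suppose ϵ > 0. We seek M > 0 such that y > M implies |(-7y - 5)/(2y + 12) + 7/2| < ϵ.
(-7y - 5)/(2y + 12) + 7/2 = (2(-7y - 5) − (-7)(2y + 12)) / (2(2y + 12)) = 74/(2(2y + 12)).
For y > 0 we have 2y + 12 > 2y, so |(-7y - 5)/(2y + 12) + 7/2| = 74/(2(2y + 12)) < 74/(2·2y) = (37/2)/y.
Thus |(-7y - 5)/(2y + 12) + 7/2| < ϵ whenever y > (37/2)/ϵ.
Take M = (37/2)/ϵ. If y > M then |(-7y - 5)/(2y + 12) + 7/2| < (37/2)/y < ϵ.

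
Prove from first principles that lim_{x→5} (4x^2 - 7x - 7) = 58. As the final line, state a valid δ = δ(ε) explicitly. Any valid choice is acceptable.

δ = min(1, ε/37)

Let ε > 0 be given. We want δ > 0 such that 0 < |x − 5| < δ implies |(4x^2 - 7x - 7) − 58| < ε.
(4x^2 - 7x - 7) − 58 = 4x^2 - 7x - 65 = (x − 5)(4x + 13).
So |(4x^2 - 7x - 7) − 58| = |x − 5|·|4x + 13|.
Require δ ≤ 1. Then |x − 5| < 1 gives |x| < 6, and by the triangle inequality |4x + 13| ≤ 4·6 + 13 = 37.
Hence |(4x^2 - 7x - 7) − 58| ≤ 37|x − 5| < ε provided |x − 5| < ε/37.
Choosing δ = min(1, ε/37) ensures both conditions, hence |(4x^2 - 7x - 7) − 58| < ε.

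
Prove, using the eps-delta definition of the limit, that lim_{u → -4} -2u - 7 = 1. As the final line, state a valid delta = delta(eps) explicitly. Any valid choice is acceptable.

Let eps > 0. We need delta > 0 so that 0 < |u + 4| < delta implies |(-2u - 7) − 1| < eps.
Since (-2u - 7) − 1 = -2(u + 4), we have |(-2u - 7) − 1| = 2|u + 4|.
So 2|u + 4| < eps exactly when |u + 4| < eps/2.
Choosing delta = eps/2 gives |(-2u - 7) − 1| = 2|u + 4| < eps whenever |u + 4| < delta.

delta = eps/2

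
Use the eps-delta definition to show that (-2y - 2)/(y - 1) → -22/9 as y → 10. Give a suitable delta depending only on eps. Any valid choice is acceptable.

Fix eps > 0. We want delta > 0 with 0 < |y − 10| < delta ⇒ |(-2y - 2)/(y - 1) + 22/9| < eps.
Combining over a common denominator, (-2y - 2)/(y - 1) + 22/9 = [(-2y - 2)·9 − (-22)·(y - 1)] / [9·(y - 1)] = 4(y − 10) / (9(y - 1)).
So |(-2y - 2)/(y - 1) + 22/9| = 4|y − 10| / (9·|y − 1|).
Require delta ≤ 9/2, so |y − 1| ≥ |9| − |y − 10| > 9 − 9/2 = 9/2.
Hence |(-2y - 2)/(y - 1) + 22/9| < 4|y − 10|/(9·(9/2)) = (8/81)|y − 10|, which is < eps once |y − 10| < (81/8)eps.
Take delta = min(9/2, (81/8)eps). Then 0 < |y − 10| < delta forces both bounds, so |(-2y - 2)/(y - 1) + 22/9| < eps.

delta = min(9/2, (81/8)eps)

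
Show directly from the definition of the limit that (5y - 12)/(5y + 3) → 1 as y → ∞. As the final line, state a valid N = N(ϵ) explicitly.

N = 3/ϵ

Suppose ϵ > 0. We seek N > 0 such that y > N implies |(5y - 12)/(5y + 3) − 1| < ϵ.
(5y - 12)/(5y + 3) − 1 = (5(5y - 12) − 5(5y + 3)) / (5(5y + 3)) = -75/(5(5y + 3)).
For y > 0 we have 5y + 3 > 5y, so |(5y - 12)/(5y + 3) − 1| = 75/(5(5y + 3)) < 75/(5·5y) = 3/y.
Thus |(5y - 12)/(5y + 3) − 1| < ϵ whenever y > 3/ϵ.
Take N = 3/ϵ. If y > N then |(5y - 12)/(5y + 3) − 1| < 3/y < ϵ.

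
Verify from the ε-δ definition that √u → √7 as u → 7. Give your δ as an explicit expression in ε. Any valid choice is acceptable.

Let ε > 0. We want δ > 0 such that 0 < |u − 7| < δ implies |√u − √7| < ε.
Multiplying by the conjugate, |√u − √7| = |u − 7|/(√u + √7).
Restrict δ ≤ 7 so that |u − 7| < 7 forces u > 0, and then √u + √7 > √7.
Hence |√u − √7| < |u − 7|/√7, which is < ε once |u − 7| < √7·ε.
Take δ = min(7, √7·ε). If 0 < |u − 7| < δ then u > 0 and |√u − √7| < |u − 7|/√7 < ε.

δ = min(7, √7·ε)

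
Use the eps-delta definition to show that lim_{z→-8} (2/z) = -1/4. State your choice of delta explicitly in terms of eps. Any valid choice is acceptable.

delta = min(4, 16eps)

Fix eps > 0. We seek delta > 0 such that 0 < |z + 8| < delta implies |2/z + 1/4| < eps.
|2/z + 1/4| = 2·|-8 − z|/(8·|z|) = 2|z + 8|/(8|z|).
Require delta ≤ 4 so that |z| > 8 − 4 = 4, hence 8|z| > 32.
Then |2/z + 1/4| < 2|z + 8|/32, which is < eps when |z + 8| < 16eps.
Take delta = min(4, 16eps). Then 0 < |z + 8| < delta gives both |z + 8| < 4 and |z + 8| < 16eps, so |2/z + 1/4| < eps.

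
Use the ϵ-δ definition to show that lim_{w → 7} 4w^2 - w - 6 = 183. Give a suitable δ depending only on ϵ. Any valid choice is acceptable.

δ = min(1, ϵ/59)

Let ϵ > 0. We want δ > 0 such that 0 < |w − 7| < δ implies |(4w^2 - w - 6) − 183| < ϵ.
(4w^2 - w - 6) − 183 = 4w^2 - w - 189 = (w − 7)(4w + 27).
So |(4w^2 - w - 6) − 183| = |w − 7|·|4w + 27|.
Require δ ≤ 1. Then |w − 7| < 1 gives |w| < 8, and by the triangle inequality |4w + 27| ≤ 4·8 + 27 = 59.
Hence |(4w^2 - w - 6) − 183| ≤ 59|w − 7| < ϵ provided |w − 7| < ϵ/59.
Choosing δ = min(1, ϵ/59) ensures both conditions, hence |(4w^2 - w - 6) − 183| < ϵ.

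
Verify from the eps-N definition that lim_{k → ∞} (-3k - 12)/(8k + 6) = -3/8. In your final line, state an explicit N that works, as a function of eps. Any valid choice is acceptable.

N = (39/32)/eps

Let eps > 0 be given. For k ≥ 1, |(-3k - 12)/(8k + 6) + 3/8| = |-78|/(8(8k + 6)) = 78/(8(8k + 6)).
Since 8k + 6 ≥ 8k for k ≥ 1, this is ≤ 78/(8·8k) = (39/32)/k.
So |(-3k - 12)/(8k + 6) + 3/8| < eps whenever k > (39/32)/eps.
Take N = (39/32)/eps. If k > N then |(-3k - 12)/(8k + 6) + 3/8| ≤ (39/32)/k < eps.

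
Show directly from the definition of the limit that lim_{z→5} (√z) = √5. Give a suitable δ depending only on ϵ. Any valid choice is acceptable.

Let ϵ > 0 be given. We want δ > 0 such that 0 < |z − 5| < δ implies |√z − √5| < ϵ.
Multiplying by the conjugate, |√z − √5| = |z − 5|/(√z + √5).
Restrict δ ≤ 5 so that |z − 5| < 5 forces z > 0, and then √z + √5 > √5.
Hence |√z − √5| < |z − 5|/√5, which is < ϵ once |z − 5| < √5·ϵ.
Take δ = min(5, √5·ϵ). If 0 < |z − 5| < δ then z > 0 and |√z − √5| < |z − 5|/√5 < ϵ.

δ = min(5, √5·ϵ)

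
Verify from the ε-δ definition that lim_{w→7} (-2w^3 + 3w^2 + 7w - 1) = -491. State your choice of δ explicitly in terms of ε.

δ = min(1, ε/286)

Let ε > 0. We want δ > 0 such that 0 < |w − 7| < δ implies |(-2w^3 + 3w^2 + 7w - 1) + 491| < ε.
(-2w^3 + 3w^2 + 7w - 1) + 491 = -2w^3 + 3w^2 + 7w + 490 = (w − 7)(-2w^2 - 11w - 70).
So |(-2w^3 + 3w^2 + 7w - 1) + 491| = |w − 7|·|-2w^2 - 11w - 70|.
Require δ ≤ 1. Then |w − 7| < 1 gives |w| < 8, and by the triangle inequality |-2w^2 - 11w - 70| ≤ 2·8^2 + 11·8 + 70 = 286.
Hence |(-2w^3 + 3w^2 + 7w - 1) + 491| ≤ 286|w − 7| < ε provided |w − 7| < ε/286.
Take δ = min(1, ε/286). Then 0 < |w − 7| < δ gives both |w − 7| < 1 and |w − 7| < ε/286, so |(-2w^3 + 3w^2 + 7w - 1) + 491| < ε.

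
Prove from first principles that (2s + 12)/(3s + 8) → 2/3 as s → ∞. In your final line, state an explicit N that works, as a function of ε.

N = (20/9)/ε

Let ε > 0. We seek N > 0 such that s > N implies |(2s + 12)/(3s + 8) − (2/3)| < ε.
(2s + 12)/(3s + 8) − (2/3) = (3(2s + 12) − 2(3s + 8)) / (3(3s + 8)) = 20/(3(3s + 8)).
For s > 0 we have 3s + 8 > 3s, so |(2s + 12)/(3s + 8) − (2/3)| = 20/(3(3s + 8)) < 20/(3·3s) = (20/9)/s.
Thus |(2s + 12)/(3s + 8) − (2/3)| < ε whenever s > (20/9)/ε.
Take N = (20/9)/ε. If s > N then |(2s + 12)/(3s + 8) − (2/3)| < (20/9)/s < ε.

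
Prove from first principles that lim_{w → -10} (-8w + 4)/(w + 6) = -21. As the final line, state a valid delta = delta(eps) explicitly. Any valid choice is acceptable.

Let eps > 0. We want delta > 0 with 0 < |w + 10| < delta ⇒ |(-8w + 4)/(w + 6) + 21| < eps.
Combining over a common denominator, (-8w + 4)/(w + 6) + 21 = [(-8w + 4)·(-4) − 84·(w + 6)] / [(-4)·(w + 6)] = -52(w + 10) / ((-4)(w + 6)).
So |(-8w + 4)/(w + 6) + 21| = 52|w + 10| / (4·|w + 6|).
Require delta ≤ 2, so |w + 6| ≥ |-4| − |w + 10| > 4 − 2 = 2.
Hence |(-8w + 4)/(w + 6) + 21| < 52|w + 10|/(4·2) = (13/2)|w + 10|, which is < eps once |w + 10| < (2/13)eps.
Take delta = min(2, (2/13)eps). Then 0 < |w + 10| < delta forces both bounds, so |(-8w + 4)/(w + 6) + 21| < eps.

delta = min(2, (2/13)eps)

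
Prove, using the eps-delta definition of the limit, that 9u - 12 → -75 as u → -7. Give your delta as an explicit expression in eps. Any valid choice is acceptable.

delta = eps/9

Let eps > 0. We need delta > 0 so that 0 < |u + 7| < delta implies |(9u - 12) + 75| < eps.
|(9u - 12) + 75| = |9u + 63| = 9|u + 7|.
Thus it suffices that |u + 7| < eps/9.
Choosing delta = eps/9 gives |(9u - 12) + 75| = 9|u + 7| < eps whenever |u + 7| < delta.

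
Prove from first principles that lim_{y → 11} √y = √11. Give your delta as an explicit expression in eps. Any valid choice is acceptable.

delta = min(11, √11·eps)

Let eps > 0 be given. We want delta > 0 such that 0 < |y − 11| < delta implies |√y − √11| < eps.
Rationalise: √y − √11 = (y − 11)/(√y + √11), so |√y − √11| = |y − 11|/(√y + √11).
Restrict delta ≤ 11 so that |y − 11| < 11 forces y > 0, and then √y + √11 > √11.
Hence |√y − √11| < |y − 11|/√11, which is < eps once |y − 11| < √11·eps.
Take delta = min(11, √11·eps). If 0 < |y − 11| < delta then y > 0 and |√y − √11| < |y − 11|/√11 < eps.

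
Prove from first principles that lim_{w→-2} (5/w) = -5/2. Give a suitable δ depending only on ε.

Suppose ε > 0. We seek δ > 0 such that 0 < |w + 2| < δ implies |5/w + 5/2| < ε.
|5/w + 5/2| = 5·|-2 − w|/(2·|w|) = 5|w + 2|/(2|w|).
Require δ ≤ 1 so that |w| > 2 − 1 = 1, hence 2|w| > 2.
Then |5/w + 5/2| < 5|w + 2|/2, which is < ε when |w + 2| < (2/5)ε.
Take δ = min(1, (2/5)ε). Then 0 < |w + 2| < δ gives both |w + 2| < 1 and |w + 2| < (2/5)ε, so |5/w + 5/2| < ε.

δ = min(1, (2/5)ε)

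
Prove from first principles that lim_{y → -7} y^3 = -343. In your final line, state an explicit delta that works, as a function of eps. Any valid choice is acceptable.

Fix eps > 0. We seek delta > 0 with 0 < |y + 7| < delta ⇒ |y^3 + 343| < eps.
Factor: y^3 + 343 = (y + 7)(y^2 - 7y + 49), so |y^3 + 343| = |y + 7|·|y^2 - 7y + 49|.
Impose delta ≤ 1 so that |y| < 8; then |y^2 - 7y + 49| ≤ 169.
Hence |y^3 + 343| ≤ 169|y + 7|, which is < eps once |y + 7| < eps/169.
Take delta = min(1, eps/169). If 0 < |y + 7| < delta then both bounds hold and |y^3 + 343| ≤ 169|y + 7| < 169·(eps/169) = eps.

delta = min(1, eps/169)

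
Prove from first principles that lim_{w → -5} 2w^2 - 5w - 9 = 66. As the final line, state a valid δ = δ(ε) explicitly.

δ = min(1, ε/27)

Let ε > 0. We want δ > 0 such that 0 < |w + 5| < δ implies |(2w^2 - 5w - 9) − 66| < ε.
(2w^2 - 5w - 9) − 66 = 2w^2 - 5w - 75 = (w + 5)(2w - 15).
So |(2w^2 - 5w - 9) − 66| = |w + 5|·|2w - 15|.
Assume first that |w + 5| < 1, so |w| < 6. Then |2w - 15| ≤ 2·6 + 15 = 27.
Hence |(2w^2 - 5w - 9) − 66| ≤ 27|w + 5| < ε provided |w + 5| < ε/27.
Choosing δ = min(1, ε/27) ensures both conditions, hence |(2w^2 - 5w - 9) − 66| < ε.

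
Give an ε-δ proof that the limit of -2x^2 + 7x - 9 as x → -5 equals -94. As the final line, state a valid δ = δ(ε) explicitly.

δ = min(1, ε/29)

Let ε > 0 be given. We want δ > 0 such that 0 < |x + 5| < δ implies |(-2x^2 + 7x - 9) + 94| < ε.
(-2x^2 + 7x - 9) + 94 = -2x^2 + 7x + 85 = (x + 5)(-2x + 17).
So |(-2x^2 + 7x - 9) + 94| = |x + 5|·|-2x + 17|.
Assume first that |x + 5| < 1, so |x| < 6. Then |-2x + 17| ≤ 2·6 + 17 = 29.
Hence |(-2x^2 + 7x - 9) + 94| ≤ 29|x + 5| < ε provided |x + 5| < ε/29.
Choosing δ = min(1, ε/29) ensures both conditions, hence |(-2x^2 + 7x - 9) + 94| < ε.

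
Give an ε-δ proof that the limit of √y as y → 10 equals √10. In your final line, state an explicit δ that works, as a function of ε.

δ = min(10, √10·ε)

Fix ε > 0. We want δ > 0 such that 0 < |y − 10| < δ implies |√y − √10| < ε.
Multiplying by the conjugate, |√y − √10| = |y − 10|/(√y + √10).
Restrict δ ≤ 10 so that |y − 10| < 10 forces y > 0, and then √y + √10 > √10.
Hence |√y − √10| < |y − 10|/√10, which is < ε once |y − 10| < √10·ε.
Take δ = min(10, √10·ε). If 0 < |y − 10| < δ then y > 0 and |√y − √10| < |y − 10|/√10 < ε.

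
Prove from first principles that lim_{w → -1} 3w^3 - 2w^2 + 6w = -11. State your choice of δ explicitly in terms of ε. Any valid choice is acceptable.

δ = min(1, ε/33)

Fix ε > 0. We want δ > 0 such that 0 < |w + 1| < δ implies |(3w^3 - 2w^2 + 6w) + 11| < ε.
(3w^3 - 2w^2 + 6w) + 11 = 3w^3 - 2w^2 + 6w + 11 = (w + 1)(3w^2 - 5w + 11).
So |(3w^3 - 2w^2 + 6w) + 11| = |w + 1|·|3w^2 - 5w + 11|.
Assume first that |w + 1| < 1, so |w| < 2. Then |3w^2 - 5w + 11| ≤ 3·2^2 + 5·2 + 11 = 33.
Hence |(3w^3 - 2w^2 + 6w) + 11| ≤ 33|w + 1| < ε provided |w + 1| < ε/33.
Take δ = min(1, ε/33). Then 0 < |w + 1| < δ gives both |w + 1| < 1 and |w + 1| < ε/33, so |(3w^3 - 2w^2 + 6w) + 11| < ε.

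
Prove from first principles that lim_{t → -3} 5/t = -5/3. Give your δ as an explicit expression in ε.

Suppose ε > 0. We seek δ > 0 such that 0 < |t + 3| < δ implies |5/t + 5/3| < ε.
|5/t + 5/3| = 5·|-3 − t|/(3·|t|) = 5|t + 3|/(3|t|).
Restrict δ ≤ 3/2. Then |t + 3| < 3/2 gives |t| > 3/2, so 3|t| > 9/2.
Then |5/t + 5/3| < 5|t + 3|/(9/2), which is < ε when |t + 3| < (9/10)ε.
Take δ = min(3/2, (9/10)ε). Then 0 < |t + 3| < δ gives both |t + 3| < 3/2 and |t + 3| < (9/10)ε, so |5/t + 5/3| < ε.

δ = min(3/2, (9/10)ε)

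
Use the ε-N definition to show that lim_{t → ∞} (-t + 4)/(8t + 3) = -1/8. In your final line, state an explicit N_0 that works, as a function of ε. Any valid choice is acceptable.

Suppose ε > 0. We seek N_0 > 0 such that t > N_0 implies |(-t + 4)/(8t + 3) + 1/8| < ε.
(-t + 4)/(8t + 3) + 1/8 = (8(-t + 4) − (-1)(8t + 3)) / (8(8t + 3)) = 35/(8(8t + 3)).
For t > 0 we have 8t + 3 > 8t, so |(-t + 4)/(8t + 3) + 1/8| = 35/(8(8t + 3)) < 35/(8·8t) = (35/64)/t.
Thus |(-t + 4)/(8t + 3) + 1/8| < ε whenever t > (35/64)/ε.
Take N_0 = (35/64)/ε. If t > N_0 then |(-t + 4)/(8t + 3) + 1/8| < (35/64)/t < ε.

N_0 = (35/64)/ε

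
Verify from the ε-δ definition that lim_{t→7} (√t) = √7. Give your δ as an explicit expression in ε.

δ = min(7, √7·ε)

Fix ε > 0. We want δ > 0 such that 0 < |t − 7| < δ implies |√t − √7| < ε.
Rationalise: √t − √7 = (t − 7)/(√t + √7), so |√t − √7| = |t − 7|/(√t + √7).
Restrict δ ≤ 7 so that |t − 7| < 7 forces t > 0, and then √t + √7 > √7.
Hence |√t − √7| < |t − 7|/√7, which is < ε once |t − 7| < √7·ε.
Take δ = min(7, √7·ε). If 0 < |t − 7| < δ then t > 0 and |√t − √7| < |t − 7|/√7 < ε.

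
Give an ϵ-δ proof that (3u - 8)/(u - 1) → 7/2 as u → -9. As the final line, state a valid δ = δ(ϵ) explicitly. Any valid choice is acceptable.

Let ϵ > 0 be given. We want δ > 0 with 0 < |u + 9| < δ ⇒ |(3u - 8)/(u - 1) − (7/2)| < ϵ.
Combining over a common denominator, (3u - 8)/(u - 1) − (7/2) = [(3u - 8)·(-10) − (-35)·(u - 1)] / [(-10)·(u - 1)] = 5(u + 9) / ((-10)(u - 1)).
So |(3u - 8)/(u - 1) − (7/2)| = 5|u + 9| / (10·|u − 1|).
Restrict δ ≤ 5. Then |u + 9| < 5 gives |u − 1| = |(u + 9) + (-10)| ≥ 10 − 5 = 5.
Hence |(3u - 8)/(u - 1) − (7/2)| < 5|u + 9|/(10·5) = (1/10)|u + 9|, which is < ϵ once |u + 9| < 10ϵ.
Take δ = min(5, 10ϵ). Then 0 < |u + 9| < δ forces both bounds, so |(3u - 8)/(u - 1) − (7/2)| < ϵ.

δ = min(5, 10ϵ)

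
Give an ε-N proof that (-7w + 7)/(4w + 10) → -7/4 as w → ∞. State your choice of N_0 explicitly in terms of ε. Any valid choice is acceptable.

N_0 = (49/8)/ε

Suppose ε > 0. We seek N_0 > 0 such that w > N_0 implies |(-7w + 7)/(4w + 10) + 7/4| < ε.
(-7w + 7)/(4w + 10) + 7/4 = (4(-7w + 7) − (-7)(4w + 10)) / (4(4w + 10)) = 98/(4(4w + 10)).
For w > 0 we have 4w + 10 > 4w, so |(-7w + 7)/(4w + 10) + 7/4| = 98/(4(4w + 10)) < 98/(4·4w) = (49/8)/w.
Thus |(-7w + 7)/(4w + 10) + 7/4| < ε whenever w > (49/8)/ε.
Take N_0 = (49/8)/ε. If w > N_0 then |(-7w + 7)/(4w + 10) + 7/4| < (49/8)/w < ε.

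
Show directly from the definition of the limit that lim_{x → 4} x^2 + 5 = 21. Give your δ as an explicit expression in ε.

Let ε > 0 be given. We want δ > 0 such that 0 < |x − 4| < δ implies |(x^2 + 5) − 21| < ε.
(x^2 + 5) − 21 = x^2 - 16 = (x − 4)(x + 4).
So |(x^2 + 5) − 21| = |x − 4|·|x + 4|.
Require δ ≤ 1. Then |x − 4| < 1 gives |x| < 5, and by the triangle inequality |x + 4| ≤ 5 + 4 = 9.
Hence |(x^2 + 5) − 21| ≤ 9|x − 4| < ε provided |x − 4| < ε/9.
Take δ = min(1, ε/9). Then 0 < |x − 4| < δ gives both |x − 4| < 1 and |x − 4| < ε/9, so |(x^2 + 5) − 21| < ε.

δ = min(1, ε/9)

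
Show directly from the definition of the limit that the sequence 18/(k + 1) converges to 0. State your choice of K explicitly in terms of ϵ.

Let ϵ > 0 be given. For k ≥ 1, |18/(k + 1) − 0| = 18/(k + 1) ≤ 18/k.
We need 18/k < ϵ, i.e. k > 18/ϵ.
Take K = 18/ϵ. If k > K then |18/(k + 1)| ≤ 18/k < ϵ.

K = 18/ϵ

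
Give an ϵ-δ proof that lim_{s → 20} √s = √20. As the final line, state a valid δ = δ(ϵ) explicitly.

δ = min(20, √20·ϵ)

Suppose ϵ > 0. We want δ > 0 such that 0 < |s − 20| < δ implies |√s − √20| < ϵ.
Multiplying by the conjugate, |√s − √20| = |s − 20|/(√s + √20).
Restrict δ ≤ 20 so that |s − 20| < 20 forces s > 0, and then √s + √20 > √20.
Hence |√s − √20| < |s − 20|/√20, which is < ϵ once |s − 20| < √20·ϵ.
Take δ = min(20, √20·ϵ). If 0 < |s − 20| < δ then s > 0 and |√s − √20| < |s − 20|/√20 < ϵ.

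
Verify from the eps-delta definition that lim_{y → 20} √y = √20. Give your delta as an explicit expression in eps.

delta = min(20, √20·eps)

Let eps > 0 be given. We want delta > 0 such that 0 < |y − 20| < delta implies |√y − √20| < eps.
Rationalise: √y − √20 = (y − 20)/(√y + √20), so |√y − √20| = |y − 20|/(√y + √20).
Restrict delta ≤ 20 so that |y − 20| < 20 forces y > 0, and then √y + √20 > √20.
Hence |√y − √20| < |y − 20|/√20, which is < eps once |y − 20| < √20·eps.
Take delta = min(20, √20·eps). If 0 < |y − 20| < delta then y > 0 and |√y − √20| < |y − 20|/√20 < eps.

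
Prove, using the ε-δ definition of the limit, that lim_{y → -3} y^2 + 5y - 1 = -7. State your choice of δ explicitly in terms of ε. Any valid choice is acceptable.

δ = min(2, ε/7)

Suppose ε > 0. We want δ > 0 such that 0 < |y + 3| < δ implies |(y^2 + 5y - 1) + 7| < ε.
(y^2 + 5y - 1) + 7 = y^2 + 5y + 6 = (y + 3)(y + 2).
So |(y^2 + 5y - 1) + 7| = |y + 3|·|y + 2|.
Require δ ≤ 2. Then |y + 3| < 2 gives |y| < 5, and by the triangle inequality |y + 2| ≤ 5 + 2 = 7.
Hence |(y^2 + 5y - 1) + 7| ≤ 7|y + 3| < ε provided |y + 3| < ε/7.
Choosing δ = min(2, ε/7) ensures both conditions, hence |(y^2 + 5y - 1) + 7| < ε.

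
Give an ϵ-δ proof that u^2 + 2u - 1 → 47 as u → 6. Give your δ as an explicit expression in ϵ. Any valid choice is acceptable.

δ = min(1, ϵ/15)

Let ϵ > 0. We want δ > 0 such that 0 < |u − 6| < δ implies |(u^2 + 2u - 1) − 47| < ϵ.
(u^2 + 2u - 1) − 47 = u^2 + 2u - 48 = (u − 6)(u + 8).
So |(u^2 + 2u - 1) − 47| = |u − 6|·|u + 8|.
Assume first that |u − 6| < 1, so |u| < 7. Then |u + 8| ≤ 7 + 8 = 15.
Hence |(u^2 + 2u - 1) − 47| ≤ 15|u − 6| < ϵ provided |u − 6| < ϵ/15.
Take δ = min(1, ϵ/15). Then 0 < |u − 6| < δ gives both |u − 6| < 1 and |u − 6| < ϵ/15, so |(u^2 + 2u - 1) − 47| < ϵ.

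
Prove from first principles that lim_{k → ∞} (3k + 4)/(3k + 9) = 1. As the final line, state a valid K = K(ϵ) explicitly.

K = (5/3)/ϵ

Let ϵ > 0 be given. For k ≥ 1, |(3k + 4)/(3k + 9) − 1| = |-15|/(3(3k + 9)) = 15/(3(3k + 9)).
Since 3k + 9 ≥ 3k for k ≥ 1, this is ≤ 15/(3·3k) = (5/3)/k.
So |(3k + 4)/(3k + 9) − 1| < ϵ whenever k > (5/3)/ϵ.
Take K = (5/3)/ϵ. If k > K then |(3k + 4)/(3k + 9) − 1| ≤ (5/3)/k < ϵ.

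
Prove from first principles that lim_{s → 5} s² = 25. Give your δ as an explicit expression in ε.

Let ε > 0. We seek δ > 0 with 0 < |s − 5| < δ ⇒ |s² − 25| < ε.
Factor: s² − 25 = (s − 5)(s + 5), so |s² − 25| = |s − 5|·|s + 5|.
Impose δ ≤ 1 so that |s| < 6; then |s + 5| ≤ 11.
Hence |s² − 25| ≤ 11|s − 5|, which is < ε once |s − 5| < ε/11.
Take δ = min(1, ε/11). If 0 < |s − 5| < δ then both bounds hold and |s² − 25| ≤ 11|s − 5| < 11·(ε/11) = ε.

δ = min(1, ε/11)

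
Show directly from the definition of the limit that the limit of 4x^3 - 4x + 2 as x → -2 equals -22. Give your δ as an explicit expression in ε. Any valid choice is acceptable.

δ = min(1, ε/72)

Let ε > 0 be given. We want δ > 0 such that 0 < |x + 2| < δ implies |(4x^3 - 4x + 2) + 22| < ε.
(4x^3 - 4x + 2) + 22 = 4x^3 - 4x + 24 = (x + 2)(4x^2 - 8x + 12).
So |(4x^3 - 4x + 2) + 22| = |x + 2|·|4x^2 - 8x + 12|.
Assume first that |x + 2| < 1, so |x| < 3. Then |4x^2 - 8x + 12| ≤ 4·3^2 + 8·3 + 12 = 72.
Hence |(4x^3 - 4x + 2) + 22| ≤ 72|x + 2| < ε provided |x + 2| < ε/72.
Take δ = min(1, ε/72). Then 0 < |x + 2| < δ gives both |x + 2| < 1 and |x + 2| < ε/72, so |(4x^3 - 4x + 2) + 22| < ε.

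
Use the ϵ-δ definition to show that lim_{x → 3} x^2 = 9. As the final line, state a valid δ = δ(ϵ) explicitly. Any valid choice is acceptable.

Fix ϵ > 0. We seek δ > 0 with 0 < |x − 3| < δ ⇒ |x^2 − 9| < ϵ.
Factor: x^2 − 9 = (x − 3)(x + 3), so |x^2 − 9| = |x − 3|·|x + 3|.
Impose δ ≤ 2 so that |x| < 5; then |x + 3| ≤ 8.
Hence |x^2 − 9| ≤ 8|x − 3|, which is < ϵ once |x − 3| < ϵ/8.
Take δ = min(2, ϵ/8). If 0 < |x − 3| < δ then both bounds hold and |x^2 − 9| ≤ 8|x − 3| < 8·(ϵ/8) = ϵ.

δ = min(2, ϵ/8)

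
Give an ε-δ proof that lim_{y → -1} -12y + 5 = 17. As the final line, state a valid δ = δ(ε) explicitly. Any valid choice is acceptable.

Suppose ε > 0. We need δ > 0 so that 0 < |y + 1| < δ implies |(-12y + 5) − 17| < ε.
Since (-12y + 5) − 17 = -12(y + 1), we have |(-12y + 5) − 17| = 12|y + 1|.
So 12|y + 1| < ε exactly when |y + 1| < ε/12.
Choosing δ = ε/12 gives |(-12y + 5) − 17| = 12|y + 1| < ε whenever |y + 1| < δ.

δ = ε/12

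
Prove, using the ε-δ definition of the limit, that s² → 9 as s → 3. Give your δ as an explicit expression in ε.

Suppose ε > 0. We seek δ > 0 with 0 < |s − 3| < δ ⇒ |s² − 9| < ε.
Factor: s² − 9 = (s − 3)(s + 3), so |s² − 9| = |s − 3|·|s + 3|.
Impose δ ≤ 1 so that |s| < 4; then |s + 3| ≤ 7.
Hence |s² − 9| ≤ 7|s − 3|, which is < ε once |s − 3| < ε/7.
Take δ = min(1, ε/7). If 0 < |s − 3| < δ then both bounds hold and |s² − 9| ≤ 7|s − 3| < 7·(ε/7) = ε.

δ = min(1, ε/7)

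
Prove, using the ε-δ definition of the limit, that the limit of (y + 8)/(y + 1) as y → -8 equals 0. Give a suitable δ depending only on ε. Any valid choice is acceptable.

δ = min(7/2, (7/2)ε)

Suppose ε > 0. We want δ > 0 with 0 < |y + 8| < δ ⇒ |(y + 8)/(y + 1) − 0| < ε.
Combining over a common denominator, (y + 8)/(y + 1) − 0 = [(y + 8)·(-7) − 0·(y + 1)] / [(-7)·(y + 1)] = -7(y + 8) / ((-7)(y + 1)).
So |(y + 8)/(y + 1) − 0| = 7|y + 8| / (7·|y + 1|).
Restrict δ ≤ 7/2. Then |y + 8| < 7/2 gives |y + 1| = |(y + 8) + (-7)| ≥ 7 − 7/2 = 7/2.
Hence |(y + 8)/(y + 1) − 0| < 7|y + 8|/(7·(7/2)) = (2/7)|y + 8|, which is < ε once |y + 8| < (7/2)ε.
Take δ = min(7/2, (7/2)ε). Then 0 < |y + 8| < δ forces both bounds, so |(y + 8)/(y + 1) − 0| < ε.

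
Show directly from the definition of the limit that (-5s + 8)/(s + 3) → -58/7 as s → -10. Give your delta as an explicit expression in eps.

delta = min(7/2, (49/46)eps)

Fix eps > 0. We want delta > 0 with 0 < |s + 10| < delta ⇒ |(-5s + 8)/(s + 3) + 58/7| < eps.
Combining over a common denominator, (-5s + 8)/(s + 3) + 58/7 = [(-5s + 8)·(-7) − 58·(s + 3)] / [(-7)·(s + 3)] = -23(s + 10) / ((-7)(s + 3)).
So |(-5s + 8)/(s + 3) + 58/7| = 23|s + 10| / (7·|s + 3|).
Restrict delta ≤ 7/2. Then |s + 10| < 7/2 gives |s + 3| = |(s + 10) + (-7)| ≥ 7 − 7/2 = 7/2.
Hence |(-5s + 8)/(s + 3) + 58/7| < 23|s + 10|/(7·(7/2)) = (46/49)|s + 10|, which is < eps once |s + 10| < (49/46)eps.
Take delta = min(7/2, (49/46)eps). Then 0 < |s + 10| < delta forces both bounds, so |(-5s + 8)/(s + 3) + 58/7| < eps.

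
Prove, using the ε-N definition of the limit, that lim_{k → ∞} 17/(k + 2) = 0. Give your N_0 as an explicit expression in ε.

N_0 = 17/ε

Suppose ε > 0. For k ≥ 1, |17/(k + 2) − 0| = 17/(k + 2) ≤ 17/k.
We need 17/k < ε, i.e. k > 17/ε.
Take N_0 = 17/ε. If k > N_0 then |17/(k + 2)| ≤ 17/k < ε.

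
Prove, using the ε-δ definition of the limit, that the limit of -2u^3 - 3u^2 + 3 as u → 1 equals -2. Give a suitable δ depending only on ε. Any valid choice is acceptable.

δ = min(2, ε/38)

Suppose ε > 0. We want δ > 0 such that 0 < |u − 1| < δ implies |(-2u^3 - 3u^2 + 3) + 2| < ε.
(-2u^3 - 3u^2 + 3) + 2 = -2u^3 - 3u^2 + 5 = (u − 1)(-2u^2 - 5u - 5).
So |(-2u^3 - 3u^2 + 3) + 2| = |u − 1|·|-2u^2 - 5u - 5|.
Require δ ≤ 2. Then |u − 1| < 2 gives |u| < 3, and by the triangle inequality |-2u^2 - 5u - 5| ≤ 2·3^2 + 5·3 + 5 = 38.
Hence |(-2u^3 - 3u^2 + 3) + 2| ≤ 38|u − 1| < ε provided |u − 1| < ε/38.
Choosing δ = min(2, ε/38) ensures both conditions, hence |(-2u^3 - 3u^2 + 3) + 2| < ε.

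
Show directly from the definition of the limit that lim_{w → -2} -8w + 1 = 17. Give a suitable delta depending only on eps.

delta = eps/8

Let eps > 0. We need delta > 0 so that 0 < |w + 2| < delta implies |(-8w + 1) − 17| < eps.
Since (-8w + 1) − 17 = -8(w + 2), we have |(-8w + 1) − 17| = 8|w + 2|.
So 8|w + 2| < eps exactly when |w + 2| < eps/8.
Choosing delta = eps/8 gives |(-8w + 1) − 17| = 8|w + 2| < eps whenever |w + 2| < delta.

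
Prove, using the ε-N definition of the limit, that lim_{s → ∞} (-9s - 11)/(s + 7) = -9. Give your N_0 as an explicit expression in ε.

Suppose ε > 0. We seek N_0 > 0 such that s > N_0 implies |(-9s - 11)/(s + 7) + 9| < ε.
(-9s - 11)/(s + 7) + 9 = ((-9s - 11) − (-9)(s + 7)) / ((s + 7)) = 52/((s + 7)).
For s > 0 we have s + 7 > s, so |(-9s - 11)/(s + 7) + 9| = 52/((s + 7)) < 52/(s) = 52/s.
Thus |(-9s - 11)/(s + 7) + 9| < ε whenever s > 52/ε.
Take N_0 = 52/ε. If s > N_0 then |(-9s - 11)/(s + 7) + 9| < 52/s < ε.

N_0 = 52/ε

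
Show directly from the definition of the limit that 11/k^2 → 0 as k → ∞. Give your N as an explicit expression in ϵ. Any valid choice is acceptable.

Fix ϵ > 0. For k ≥ 1, |11/k^2 − 0| = 11/k^2.
11/k^2 < ϵ ⇔ k^2 > 11/ϵ ⇔ k > (11/ϵ)^{1/2}.
Take N = (11/ϵ)^{1/2}. Then k > N implies 11/k^2 < ϵ.

N = (11/ϵ)^{1/2}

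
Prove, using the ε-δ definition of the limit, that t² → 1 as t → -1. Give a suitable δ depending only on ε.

δ = min(2, ε/4)

Let ε > 0. We seek δ > 0 with 0 < |t + 1| < δ ⇒ |t² − 1| < ε.
Factor: t² − 1 = (t + 1)(t - 1), so |t² − 1| = |t + 1|·|t - 1|.
Restrict δ ≤ 2. Then |t + 1| < 2 gives |t| < 3, so by the triangle inequality |t - 1| ≤ 3 + 1 = 4.
Hence |t² − 1| ≤ 4|t + 1|, which is < ε once |t + 1| < ε/4.
Take δ = min(2, ε/4). If 0 < |t + 1| < δ then both bounds hold and |t² − 1| ≤ 4|t + 1| < 4·(ε/4) = ε.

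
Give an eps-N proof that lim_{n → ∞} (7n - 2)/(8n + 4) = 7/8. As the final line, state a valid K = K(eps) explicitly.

Let eps > 0 be given. For n ≥ 1, |(7n - 2)/(8n + 4) − (7/8)| = |-44|/(8(8n + 4)) = 44/(8(8n + 4)).
Since 8n + 4 ≥ 8n for n ≥ 1, this is ≤ 44/(8·8n) = (11/16)/n.
So |(7n - 2)/(8n + 4) − (7/8)| < eps whenever n > (11/16)/eps.
Take K = (11/16)/eps. If n > K then |(7n - 2)/(8n + 4) − (7/8)| ≤ (11/16)/n < eps.

K = (11/16)/eps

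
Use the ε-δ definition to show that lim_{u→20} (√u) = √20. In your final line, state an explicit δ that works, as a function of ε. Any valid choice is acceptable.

Let ε > 0. We want δ > 0 such that 0 < |u − 20| < δ implies |√u − √20| < ε.
Rationalise: √u − √20 = (u − 20)/(√u + √20), so |√u − √20| = |u − 20|/(√u + √20).
Restrict δ ≤ 20 so that |u − 20| < 20 forces u > 0, and then √u + √20 > √20.
Hence |√u − √20| < |u − 20|/√20, which is < ε once |u − 20| < √20·ε.
Take δ = min(20, √20·ε). If 0 < |u − 20| < δ then u > 0 and |√u − √20| < |u − 20|/√20 < ε.

δ = min(20, √20·ε)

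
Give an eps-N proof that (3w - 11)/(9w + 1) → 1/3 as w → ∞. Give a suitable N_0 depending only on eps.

N_0 = (34/27)/eps

Fix eps > 0. We seek N_0 > 0 such that w > N_0 implies |(3w - 11)/(9w + 1) − (1/3)| < eps.
(3w - 11)/(9w + 1) − (1/3) = (9(3w - 11) − 3(9w + 1)) / (9(9w + 1)) = -102/(9(9w + 1)).
For w > 0 we have 9w + 1 > 9w, so |(3w - 11)/(9w + 1) − (1/3)| = 102/(9(9w + 1)) < 102/(9·9w) = (34/27)/w.
Thus |(3w - 11)/(9w + 1) − (1/3)| < eps whenever w > (34/27)/eps.
Take N_0 = (34/27)/eps. If w > N_0 then |(3w - 11)/(9w + 1) − (1/3)| < (34/27)/w < eps.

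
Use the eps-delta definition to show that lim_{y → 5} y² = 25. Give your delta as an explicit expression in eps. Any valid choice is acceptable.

delta = min(1, eps/11)

Fix eps > 0. We seek delta > 0 with 0 < |y − 5| < delta ⇒ |y² − 25| < eps.
Factor: y² − 25 = (y − 5)(y + 5), so |y² − 25| = |y − 5|·|y + 5|.
Restrict delta ≤ 1. Then |y − 5| < 1 gives |y| < 6, so by the triangle inequality |y + 5| ≤ 6 + 5 = 11.
Hence |y² − 25| ≤ 11|y − 5|, which is < eps once |y − 5| < eps/11.
Take delta = min(1, eps/11). If 0 < |y − 5| < delta then both bounds hold and |y² − 25| ≤ 11|y − 5| < 11·(eps/11) = eps.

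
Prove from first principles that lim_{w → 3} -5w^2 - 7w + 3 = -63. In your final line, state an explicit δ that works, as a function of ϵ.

Let ϵ > 0. We want δ > 0 such that 0 < |w − 3| < δ implies |(-5w^2 - 7w + 3) + 63| < ϵ.
(-5w^2 - 7w + 3) + 63 = -5w^2 - 7w + 66 = (w − 3)(-5w - 22).
So |(-5w^2 - 7w + 3) + 63| = |w − 3|·|-5w - 22|.
Require δ ≤ 2. Then |w − 3| < 2 gives |w| < 5, and by the triangle inequality |-5w - 22| ≤ 5·5 + 22 = 47.
Hence |(-5w^2 - 7w + 3) + 63| ≤ 47|w − 3| < ϵ provided |w − 3| < ϵ/47.
Take δ = min(2, ϵ/47). Then 0 < |w − 3| < δ gives both |w − 3| < 2 and |w − 3| < ϵ/47, so |(-5w^2 - 7w + 3) + 63| < ϵ.

δ = min(2, ϵ/47)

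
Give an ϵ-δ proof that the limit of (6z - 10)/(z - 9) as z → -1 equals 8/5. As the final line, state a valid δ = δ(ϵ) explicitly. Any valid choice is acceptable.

Fix ϵ > 0. We want δ > 0 with 0 < |z + 1| < δ ⇒ |(6z - 10)/(z - 9) − (8/5)| < ϵ.
Combining over a common denominator, (6z - 10)/(z - 9) − (8/5) = [(6z - 10)·(-10) − (-16)·(z - 9)] / [(-10)·(z - 9)] = -44(z + 1) / ((-10)(z - 9)).
So |(6z - 10)/(z - 9) − (8/5)| = 44|z + 1| / (10·|z − 9|).
Require δ ≤ 5, so |z − 9| ≥ |-10| − |z + 1| > 10 − 5 = 5.
Hence |(6z - 10)/(z - 9) − (8/5)| < 44|z + 1|/(10·5) = (22/25)|z + 1|, which is < ϵ once |z + 1| < (25/22)ϵ.
Take δ = min(5, (25/22)ϵ). Then 0 < |z + 1| < δ forces both bounds, so |(6z - 10)/(z - 9) − (8/5)| < ϵ.

δ = min(5, (25/22)ϵ)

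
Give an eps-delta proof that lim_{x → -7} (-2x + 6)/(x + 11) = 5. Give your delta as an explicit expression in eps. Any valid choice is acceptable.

Let eps > 0. We want delta > 0 with 0 < |x + 7| < delta ⇒ |(-2x + 6)/(x + 11) − 5| < eps.
Combining over a common denominator, (-2x + 6)/(x + 11) − 5 = [(-2x + 6)·4 − 20·(x + 11)] / [4·(x + 11)] = -28(x + 7) / (4(x + 11)).
So |(-2x + 6)/(x + 11) − 5| = 28|x + 7| / (4·|x + 11|).
Require delta ≤ 2, so |x + 11| ≥ |4| − |x + 7| > 4 − 2 = 2.
Hence |(-2x + 6)/(x + 11) − 5| < 28|x + 7|/(4·2) = (7/2)|x + 7|, which is < eps once |x + 7| < (2/7)eps.
Take delta = min(2, (2/7)eps). Then 0 < |x + 7| < delta forces both bounds, so |(-2x + 6)/(x + 11) − 5| < eps.

delta = min(2, (2/7)eps)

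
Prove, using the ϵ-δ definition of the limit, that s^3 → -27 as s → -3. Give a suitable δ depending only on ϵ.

Let ϵ > 0 be given. We seek δ > 0 with 0 < |s + 3| < δ ⇒ |s^3 + 27| < ϵ.
Factor: s^3 + 27 = (s + 3)(s^2 - 3s + 9), so |s^3 + 27| = |s + 3|·|s^2 - 3s + 9|.
Impose δ ≤ 1 so that |s| < 4; then |s^2 - 3s + 9| ≤ 37.
Hence |s^3 + 27| ≤ 37|s + 3|, which is < ϵ once |s + 3| < ϵ/37.
Take δ = min(1, ϵ/37). If 0 < |s + 3| < δ then both bounds hold and |s^3 + 27| ≤ 37|s + 3| < 37·(ϵ/37) = ϵ.

δ = min(1, ϵ/37)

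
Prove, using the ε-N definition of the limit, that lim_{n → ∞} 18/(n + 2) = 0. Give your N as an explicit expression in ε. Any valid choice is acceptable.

N = 18/ε

Let ε > 0. For n ≥ 1, |18/(n + 2) − 0| = 18/(n + 2) ≤ 18/n.
We need 18/n < ε, i.e. n > 18/ε.
Take N = 18/ε. If n > N then |18/(n + 2)| ≤ 18/n < ε.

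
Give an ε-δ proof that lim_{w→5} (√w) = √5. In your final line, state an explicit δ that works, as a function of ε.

δ = min(5, √5·ε)

Let ε > 0. We want δ > 0 such that 0 < |w − 5| < δ implies |√w − √5| < ε.
Multiplying by the conjugate, |√w − √5| = |w − 5|/(√w + √5).
Restrict δ ≤ 5 so that |w − 5| < 5 forces w > 0, and then √w + √5 > √5.
Hence |√w − √5| < |w − 5|/√5, which is < ε once |w − 5| < √5·ε.
Take δ = min(5, √5·ε). If 0 < |w − 5| < δ then w > 0 and |√w − √5| < |w − 5|/√5 < ε.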